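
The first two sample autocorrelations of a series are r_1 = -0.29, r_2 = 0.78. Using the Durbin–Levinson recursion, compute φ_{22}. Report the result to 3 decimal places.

φ_{22} = (r_2 − r_1²) / (1 − r_1²)
r_1² = (-0.29)² = 0.0841
Numerator = 0.78 − 0.0841 = 0.6959; denominator = 1 − 0.0841 = 0.9159
φ_{22} = 0.6959 / 0.9159 = 0.760

0.760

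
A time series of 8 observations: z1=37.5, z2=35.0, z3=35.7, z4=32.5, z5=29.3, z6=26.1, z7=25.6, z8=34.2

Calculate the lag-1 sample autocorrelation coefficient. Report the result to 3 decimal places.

0.479

Mean z̄ = (37.5 + 35.0 + 35.7 + 32.5 + 29.3 + 26.1 + 25.6 + 34.2)/8 = 31.9875
Numerator Σ_{t=1}^{7}(z_t−z̄)(z_{t+1}−z̄) = 67.6123
Denominator Σ(z_t−z̄)² = 141.0888
r_1 = 67.6123 / 141.0888 = 0.479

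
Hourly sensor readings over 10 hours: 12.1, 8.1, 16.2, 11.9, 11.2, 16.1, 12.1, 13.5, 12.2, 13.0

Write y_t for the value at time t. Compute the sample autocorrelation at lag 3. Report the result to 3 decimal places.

0.337

Mean ȳ = (12.1 + 8.1 + 16.2 + 11.9 + 11.2 + 16.1 + 12.1 + 13.5 + 12.2 + 13.0)/10 = 12.6400
Σ(y_t−ȳ)(y_{t+3}−ȳ) = (0.3996) + (6.5376) + (12.3176) + (0.3996) + (-1.2384) + (-1.5224) + (-0.1944) = 16.6992
Denominator Σ(y_t−ȳ)² = 49.5240
r_3 = 16.6992 / 49.5240 = 0.337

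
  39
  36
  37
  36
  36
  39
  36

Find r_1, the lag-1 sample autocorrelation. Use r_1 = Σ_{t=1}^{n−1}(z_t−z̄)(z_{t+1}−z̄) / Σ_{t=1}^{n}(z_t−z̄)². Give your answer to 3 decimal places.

Mean z̄ = (39 + 36 + 37 + 36 + 36 + 39 + 36)/7 = 37.0000
Deviations from mean: 2.0000, -1.0000, 0.0000, -1.0000, -1.0000, 2.0000, -1.0000
Numerator Σ_{t=1}^{6}(z_t−z̄)(z_{t+1}−z̄) = -5.0000
Denominator Σ(z_t−z̄)² = 12.0000
r_1 = -5.0000 / 12.0000 = -0.417

-0.417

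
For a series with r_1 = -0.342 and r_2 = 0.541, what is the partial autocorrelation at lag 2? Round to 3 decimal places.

0.480

φ_{22} = (r_2 − r_1²) / (1 − r_1²)
r_1² = (-0.342)² = 0.116964
Numerator = 0.541 − 0.1170 = 0.4240; denominator = 1 − 0.1170 = 0.8830
φ_{22} = 0.4240 / 0.8830 = 0.480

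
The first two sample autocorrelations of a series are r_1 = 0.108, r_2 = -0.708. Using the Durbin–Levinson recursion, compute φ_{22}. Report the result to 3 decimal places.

-0.728

φ_{22} = (r_2 − r_1²) / (1 − r_1²)
r_1² = (0.108)² = 0.011664
Numerator = -0.708 − 0.0117 = -0.7197; denominator = 1 − 0.0117 = 0.9883
φ_{22} = -0.7197 / 0.9883 = -0.728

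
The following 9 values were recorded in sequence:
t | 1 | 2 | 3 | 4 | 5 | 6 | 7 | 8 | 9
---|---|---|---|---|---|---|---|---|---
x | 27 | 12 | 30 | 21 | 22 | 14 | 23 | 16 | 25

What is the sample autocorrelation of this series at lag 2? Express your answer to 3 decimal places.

Mean x̄ = (27 + 12 + 30 + 21 + 22 + 14 + 23 + 16 + 25)/9 = 21.1111
Numerator Σ_{t=1}^{7}(x_t−x̄)(x_{t+2}−x̄) = 107.4198
Denominator Σ(x_t−x̄)² = 292.8889
r_2 = 107.4198 / 292.8889 = 0.367

0.367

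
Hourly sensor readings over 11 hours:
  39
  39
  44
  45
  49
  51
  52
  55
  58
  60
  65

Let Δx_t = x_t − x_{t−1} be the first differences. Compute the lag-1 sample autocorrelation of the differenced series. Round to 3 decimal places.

First differences Δx: 0, 5, 1, 4, 2, 1, 3, 3, 2, 5
Mean of differences = 2.6000
Numerator Σ(Δx_t−Δx̄)(Δx_{t+1}−Δx̄) = -14.3600
Denominator Σ(Δx_t−Δx̄)² = 26.4000
r_1(Δx) = -14.3600 / 26.4000 = -0.544

-0.544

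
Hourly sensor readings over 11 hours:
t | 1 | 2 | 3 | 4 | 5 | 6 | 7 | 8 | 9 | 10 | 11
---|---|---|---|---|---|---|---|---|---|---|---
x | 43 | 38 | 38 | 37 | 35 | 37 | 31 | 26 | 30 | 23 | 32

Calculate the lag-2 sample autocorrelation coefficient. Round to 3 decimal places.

Mean x̄ = (43 + 38 + 38 + 37 + 35 + 37 + 31 + 26 + 30 + 23 + 32)/11 = 33.6364
Numerator Σ_{t=1}^{9}(x_t−x̄)(x_{t+2}−x̄) = 140.2810
Denominator Σ(x_t−x̄)² = 344.5455
r_2 = 140.2810 / 344.5455 = 0.407

0.407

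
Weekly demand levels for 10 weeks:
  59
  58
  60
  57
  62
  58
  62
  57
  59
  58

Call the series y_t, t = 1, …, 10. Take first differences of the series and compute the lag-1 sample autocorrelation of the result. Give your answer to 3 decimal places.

-0.901

First differences Δy: -1, 2, -3, 5, -4, 4, -5, 2, -1
Mean of differences = -0.1111
Numerator Σ(Δy_t−Δȳ)(Δy_{t+1}−Δȳ) = -90.9012
Denominator Σ(Δy_t−Δȳ)² = 100.8889
r_1(Δy) = -90.9012 / 100.8889 = -0.901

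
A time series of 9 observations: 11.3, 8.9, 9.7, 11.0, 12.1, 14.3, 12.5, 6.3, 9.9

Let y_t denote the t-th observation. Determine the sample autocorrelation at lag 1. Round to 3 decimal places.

Mean ȳ = (11.3 + 8.9 + 9.7 + 11.0 + 12.1 + 14.3 + 12.5 + 6.3 + 9.9)/9 = 10.6667
Numerator Σ_{t=1}^{8}(y_t−ȳ)(y_{t+1}−ȳ) = 7.9556
Denominator Σ(y_t−ȳ)² = 42.8400
r_1 = 7.9556 / 42.8400 = 0.186

0.186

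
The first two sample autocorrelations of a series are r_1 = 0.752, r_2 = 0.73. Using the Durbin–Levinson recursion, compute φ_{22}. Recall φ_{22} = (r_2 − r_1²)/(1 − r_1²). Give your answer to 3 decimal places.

0.379

φ_{22} = (r_2 − r_1²) / (1 − r_1²)
r_1² = (0.752)² = 0.565504
Numerator = 0.73 − 0.5655 = 0.1645; denominator = 1 − 0.5655 = 0.4345
φ_{22} = 0.1645 / 0.4345 = 0.379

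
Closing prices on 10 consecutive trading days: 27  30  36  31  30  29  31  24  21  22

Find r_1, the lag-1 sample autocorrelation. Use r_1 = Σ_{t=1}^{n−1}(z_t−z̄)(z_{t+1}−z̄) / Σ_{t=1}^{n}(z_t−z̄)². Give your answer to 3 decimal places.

0.550

Mean z̄ = (27 + 30 + 36 + 31 + 30 + 29 + 31 + 24 + 21 + 22)/10 = 28.1000
Numerator Σ_{t=1}^{9}(z_t−z̄)(z_{t+1}−z̄) = 106.1900
Denominator Σ(z_t−z̄)² = 192.9000
r_1 = 106.1900 / 192.9000 = 0.550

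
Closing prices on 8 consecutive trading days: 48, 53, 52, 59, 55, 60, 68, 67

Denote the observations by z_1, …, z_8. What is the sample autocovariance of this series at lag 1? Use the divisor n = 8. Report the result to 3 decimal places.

Mean z̄ = (48 + 53 + 52 + 59 + 55 + 60 + 68 + 67)/8 = 57.7500
Σ_{t=1}^{7}(z_t−z̄)(z_{t+1}−z̄) = 174.6875
γ_1 = 174.6875 / 8 = 21.836

21.836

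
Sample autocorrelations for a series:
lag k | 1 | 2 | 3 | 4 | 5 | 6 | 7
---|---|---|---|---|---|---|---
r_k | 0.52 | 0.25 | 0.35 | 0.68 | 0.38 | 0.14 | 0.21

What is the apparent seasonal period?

4

The largest autocorrelation is r_4 = 0.68; the remaining lags stay at or below 0.52. The elevated value at lag 1 (0.52), dropping to 0.25 at lag 2, reflects decaying short-term dependence rather than seasonality.
The dominant spike at lag 4 indicates a seasonal period of 4.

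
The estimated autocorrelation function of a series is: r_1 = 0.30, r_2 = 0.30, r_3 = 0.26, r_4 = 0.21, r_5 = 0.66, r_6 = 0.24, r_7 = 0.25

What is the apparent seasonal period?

5

The largest autocorrelation is r_5 = 0.66; the remaining lags stay at or below 0.30.
The dominant spike at lag 5 indicates a seasonal period of 5.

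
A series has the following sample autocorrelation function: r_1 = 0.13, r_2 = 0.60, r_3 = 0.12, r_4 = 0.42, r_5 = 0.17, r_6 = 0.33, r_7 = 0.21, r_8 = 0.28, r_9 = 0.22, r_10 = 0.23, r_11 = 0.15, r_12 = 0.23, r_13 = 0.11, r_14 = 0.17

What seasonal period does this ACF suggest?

The largest autocorrelation is r_2 = 0.60, with weaker echoes at lags 4 (0.42), 6 (0.33), 8 (0.28), 10 (0.23) and 12 (0.23); the remaining lags stay at or below 0.22.
The dominant spike at lag 2 indicates a seasonal period of 2.

2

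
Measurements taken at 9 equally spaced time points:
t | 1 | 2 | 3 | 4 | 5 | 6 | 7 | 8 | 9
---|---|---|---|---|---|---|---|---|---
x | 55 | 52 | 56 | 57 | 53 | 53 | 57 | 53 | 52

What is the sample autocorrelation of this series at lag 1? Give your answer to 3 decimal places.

-0.200

Mean x̄ = (55 + 52 + 56 + 57 + 53 + 53 + 57 + 53 + 52)/9 = 54.2222
Numerator Σ_{t=1}^{8}(x_t−x̄)(x_{t+1}−x̄) = -6.7160
Denominator Σ(x_t−x̄)² = 33.5556
r_1 = -6.7160 / 33.5556 = -0.200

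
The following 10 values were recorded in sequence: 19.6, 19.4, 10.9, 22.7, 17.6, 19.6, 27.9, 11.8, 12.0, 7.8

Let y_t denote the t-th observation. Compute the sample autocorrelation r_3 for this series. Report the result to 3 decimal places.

Mean ȳ = (19.6 + 19.4 + 10.9 + 22.7 + 17.6 + 19.6 + 27.9 + 11.8 + 12.0 + 7.8)/10 = 16.9300
Σ(y_t−ȳ)(y_{t+3}−ȳ) = (15.4059) + (1.6549) + (-16.1001) + (63.2969) + (-3.4371) + (-13.1631) + (-100.1561) = -52.4987
Denominator Σ(y_t−ȳ)² = 344.7810
r_3 = -52.4987 / 344.7810 = -0.152

-0.152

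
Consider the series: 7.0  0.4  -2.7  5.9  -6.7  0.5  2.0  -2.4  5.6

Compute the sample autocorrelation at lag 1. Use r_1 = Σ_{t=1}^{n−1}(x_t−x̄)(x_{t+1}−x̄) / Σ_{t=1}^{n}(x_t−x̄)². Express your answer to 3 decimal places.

Mean x̄ = (7.0 + 0.4 − 2.7 + 5.9 − 6.7 + 0.5 + 2.0 − 2.4 + 5.6)/9 = 1.0667
Numerator Σ_{t=1}^{8}(x_t−x̄)(x_{t+1}−x̄) = -72.2678
Denominator Σ(x_t−x̄)² = 167.2800
r_1 = -72.2678 / 167.2800 = -0.432

-0.432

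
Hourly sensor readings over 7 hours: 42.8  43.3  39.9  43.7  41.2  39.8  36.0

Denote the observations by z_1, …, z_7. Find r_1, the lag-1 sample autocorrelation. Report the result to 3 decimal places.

Mean z̄ = (42.8 + 43.3 + 39.9 + 43.7 + 41.2 + 39.8 + 36.0)/7 = 40.9571
Deviations from mean: 1.8429, 2.3429, -1.0571, 2.7429, 0.2429, -1.1571, -4.9571
Numerator Σ_{t=1}^{6}(z_t−z̄)(z_{t+1}−z̄) = 5.0624
Denominator Σ(z_t−z̄)² = 43.4971
r_1 = 5.0624 / 43.4971 = 0.116

0.116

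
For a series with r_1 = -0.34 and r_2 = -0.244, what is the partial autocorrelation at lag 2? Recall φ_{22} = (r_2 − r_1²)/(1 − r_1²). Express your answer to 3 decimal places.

-0.407

φ_{22} = (r_2 − r_1²) / (1 − r_1²)
r_1² = (-0.34)² = 0.1156
Numerator = -0.244 − 0.1156 = -0.3596; denominator = 1 − 0.1156 = 0.8844
φ_{22} = -0.3596 / 0.8844 = -0.407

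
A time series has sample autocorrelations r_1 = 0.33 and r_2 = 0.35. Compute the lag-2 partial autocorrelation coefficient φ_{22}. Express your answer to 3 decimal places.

φ_{22} = (r_2 − r_1²) / (1 − r_1²)
r_1² = (0.33)² = 0.1089
Numerator = 0.35 − 0.1089 = 0.2411; denominator = 1 − 0.1089 = 0.8911
φ_{22} = 0.2411 / 0.8911 = 0.271

0.271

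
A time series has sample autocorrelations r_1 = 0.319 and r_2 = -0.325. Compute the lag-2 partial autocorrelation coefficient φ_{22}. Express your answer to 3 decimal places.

φ_{22} = (r_2 − r_1²) / (1 − r_1²)
r_1² = (0.319)² = 0.101761
Numerator = -0.325 − 0.1018 = -0.4268; denominator = 1 − 0.1018 = 0.8982
φ_{22} = -0.4268 / 0.8982 = -0.475

-0.475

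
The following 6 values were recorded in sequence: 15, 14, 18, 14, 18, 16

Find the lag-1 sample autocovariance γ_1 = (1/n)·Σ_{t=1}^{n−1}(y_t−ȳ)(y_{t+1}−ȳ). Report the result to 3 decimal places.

Mean ȳ = (15 + 14 + 18 + 14 + 18 + 16)/6 = 15.8333
Σ_{t=1}^{5}(y_t−ȳ)(y_{t+1}−ȳ) = -10.0278
γ_1 = -10.0278 / 6 = -1.671

-1.671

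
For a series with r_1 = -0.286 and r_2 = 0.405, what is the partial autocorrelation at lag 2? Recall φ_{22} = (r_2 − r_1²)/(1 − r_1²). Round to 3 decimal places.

φ_{22} = (r_2 − r_1²) / (1 − r_1²)
r_1² = (-0.286)² = 0.081796
Numerator = 0.405 − 0.0818 = 0.3232; denominator = 1 − 0.0818 = 0.9182
φ_{22} = 0.3232 / 0.9182 = 0.352

0.352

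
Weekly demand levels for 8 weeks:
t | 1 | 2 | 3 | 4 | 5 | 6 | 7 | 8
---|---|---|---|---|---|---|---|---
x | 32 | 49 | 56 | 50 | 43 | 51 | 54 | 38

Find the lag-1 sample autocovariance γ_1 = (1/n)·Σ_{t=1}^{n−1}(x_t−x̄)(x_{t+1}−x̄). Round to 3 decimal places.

-5.033

Mean x̄ = (32 + 49 + 56 + 50 + 43 + 51 + 54 + 38)/8 = 46.6250
Deviations: -14.6250, 2.3750, 9.3750, 3.3750, -3.6250, 4.3750, 7.3750, -8.6250
Σ_{t=1}^{7}(x_t−x̄)(x_{t+1}−x̄) = -40.2656
γ_1 = -40.2656 / 8 = -5.033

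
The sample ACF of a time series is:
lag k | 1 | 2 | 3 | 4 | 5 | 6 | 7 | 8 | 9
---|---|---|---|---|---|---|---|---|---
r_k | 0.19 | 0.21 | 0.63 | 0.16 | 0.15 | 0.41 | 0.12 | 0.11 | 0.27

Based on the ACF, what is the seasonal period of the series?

The largest autocorrelation is r_3 = 0.63, with weaker echoes at lags 6 (0.41) and 9 (0.27); the remaining lags stay at or below 0.21.
The dominant spike at lag 3 indicates a seasonal period of 3.

3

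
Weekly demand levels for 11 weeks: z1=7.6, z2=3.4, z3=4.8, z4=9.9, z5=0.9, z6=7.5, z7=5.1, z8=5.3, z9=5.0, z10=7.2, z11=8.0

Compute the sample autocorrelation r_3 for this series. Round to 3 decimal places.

Mean z̄ = (7.6 + 3.4 + 4.8 + 9.9 + 0.9 + 7.5 + 5.1 + 5.3 + 5.0 + 7.2 + 8.0)/11 = 5.8818
Numerator Σ_{t=1}^{8}(z_t−z̄)(z_{t+3}−z̄) = 13.5845
Denominator Σ(z_t−z̄)² = 61.8164
r_3 = 13.5845 / 61.8164 = 0.220

0.220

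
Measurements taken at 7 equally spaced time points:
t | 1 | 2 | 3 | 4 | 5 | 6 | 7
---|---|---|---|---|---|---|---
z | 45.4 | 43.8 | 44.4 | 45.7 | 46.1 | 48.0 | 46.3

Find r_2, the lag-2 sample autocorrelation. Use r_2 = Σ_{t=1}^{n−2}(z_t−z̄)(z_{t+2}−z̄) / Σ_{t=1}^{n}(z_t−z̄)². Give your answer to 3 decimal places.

0.007

Mean z̄ = (45.4 + 43.8 + 44.4 + 45.7 + 46.1 + 48.0 + 46.3)/7 = 45.6714
Deviations from mean: -0.2714, -1.8714, -1.2714, 0.0286, 0.4286, 2.3286, 0.6286
Σ(z_t−z̄)(z_{t+2}−z̄) = (0.3451) + (-0.0535) + (-0.5449) + (0.0665) + (0.2694) = 0.0827
Denominator Σ(z_t−z̄)² = 11.1943
r_2 = 0.0827 / 11.1943 = 0.007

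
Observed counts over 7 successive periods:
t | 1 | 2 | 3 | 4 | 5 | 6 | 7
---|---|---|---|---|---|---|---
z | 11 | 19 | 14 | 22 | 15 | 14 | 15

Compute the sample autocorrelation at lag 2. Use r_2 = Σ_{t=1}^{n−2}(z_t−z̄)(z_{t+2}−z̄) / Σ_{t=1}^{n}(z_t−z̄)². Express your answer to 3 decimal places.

0.248

Mean z̄ = (11 + 19 + 14 + 22 + 15 + 14 + 15)/7 = 15.7143
Numerator Σ_{t=1}^{5}(z_t−z̄)(z_{t+2}−z̄) = 19.6939
Denominator Σ(z_t−z̄)² = 79.4286
r_2 = 19.6939 / 79.4286 = 0.248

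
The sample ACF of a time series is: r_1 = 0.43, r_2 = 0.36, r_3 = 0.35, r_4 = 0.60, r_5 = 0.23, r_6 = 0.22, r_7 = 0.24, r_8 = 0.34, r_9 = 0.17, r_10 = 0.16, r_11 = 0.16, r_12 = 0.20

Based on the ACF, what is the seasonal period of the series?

4

The largest autocorrelation is r_4 = 0.60; the remaining lags stay at or below 0.43. The elevated value at lag 1 (0.43), dropping to 0.36 at lag 2, reflects decaying short-term dependence rather than seasonality.
The dominant spike at lag 4 indicates a seasonal period of 4.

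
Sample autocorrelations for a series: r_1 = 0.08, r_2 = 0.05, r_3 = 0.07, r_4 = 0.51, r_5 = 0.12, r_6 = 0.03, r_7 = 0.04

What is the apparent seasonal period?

The largest autocorrelation is r_4 = 0.51; the remaining lags stay at or below 0.12.
The dominant spike at lag 4 indicates a seasonal period of 4.

4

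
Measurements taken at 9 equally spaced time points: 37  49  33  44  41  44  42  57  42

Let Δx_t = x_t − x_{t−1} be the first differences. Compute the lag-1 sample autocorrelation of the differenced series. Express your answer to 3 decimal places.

First differences Δx: 12, -16, 11, -3, 3, -2, 15, -15
Mean of differences = 0.6250
Numerator Σ(Δx_t−Δx̄)(Δx_{t+1}−Δx̄) = -676.3906
Denominator Σ(Δx_t−Δx̄)² = 989.8750
r_1(Δx) = -676.3906 / 989.8750 = -0.683

-0.683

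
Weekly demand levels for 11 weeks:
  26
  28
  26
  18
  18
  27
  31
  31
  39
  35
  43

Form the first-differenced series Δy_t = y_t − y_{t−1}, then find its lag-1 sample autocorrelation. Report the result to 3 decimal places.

-0.108

First differences Δy: 2, -2, -8, 0, 9, 4, 0, 8, -4, 8
Mean of differences = 1.7000
Numerator Σ(Δy_t−Δȳ)(Δy_{t+1}−Δȳ) = -30.7900
Denominator Σ(Δy_t−Δȳ)² = 284.1000
r_1(Δy) = -30.7900 / 284.1000 = -0.108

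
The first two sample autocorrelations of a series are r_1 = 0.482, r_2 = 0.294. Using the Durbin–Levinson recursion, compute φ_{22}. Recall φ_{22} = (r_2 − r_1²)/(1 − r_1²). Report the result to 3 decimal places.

φ_{22} = (r_2 − r_1²) / (1 − r_1²)
r_1² = (0.482)² = 0.232324
Numerator = 0.294 − 0.2323 = 0.0617; denominator = 1 − 0.2323 = 0.7677
φ_{22} = 0.0617 / 0.7677 = 0.080

0.080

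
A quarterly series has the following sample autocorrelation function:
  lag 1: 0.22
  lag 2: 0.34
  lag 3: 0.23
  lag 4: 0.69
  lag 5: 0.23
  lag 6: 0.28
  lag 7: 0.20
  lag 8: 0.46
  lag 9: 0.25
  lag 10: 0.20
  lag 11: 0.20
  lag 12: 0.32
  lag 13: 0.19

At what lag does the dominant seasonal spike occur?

The largest autocorrelation is r_4 = 0.69, with a weaker echo at lag 8 (0.46); the remaining lags stay at or below 0.34.
The dominant spike at lag 4 indicates a seasonal period of 4.

4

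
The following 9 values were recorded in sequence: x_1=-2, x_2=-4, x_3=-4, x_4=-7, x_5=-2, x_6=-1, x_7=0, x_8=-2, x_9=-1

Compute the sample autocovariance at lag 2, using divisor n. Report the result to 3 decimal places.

Mean x̄ = (-2 − 4 − 4 − 7 − 2 − 1 + 0 − 2 − 1)/9 = -2.5556
Σ_{t=1}^{7}(x_t−x̄)(x_{t+2}−x̄) = 4.1605
γ_2 = 4.1605 / 9 = 0.462

0.462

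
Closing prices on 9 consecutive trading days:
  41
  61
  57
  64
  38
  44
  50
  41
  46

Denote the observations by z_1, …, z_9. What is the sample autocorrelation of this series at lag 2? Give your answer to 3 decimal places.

Mean z̄ = (41 + 61 + 57 + 64 + 38 + 44 + 50 + 41 + 46)/9 = 49.1111
Σ(z_t−z̄)(z_{t+2}−z̄) = (-63.9877) + (177.0123) + (-87.6543) + (-76.0988) + (-9.8765) + (41.4568) + (-2.7654) = -21.9136
Denominator Σ(z_t−z̄)² = 716.8889
r_2 = -21.9136 / 716.8889 = -0.031

-0.031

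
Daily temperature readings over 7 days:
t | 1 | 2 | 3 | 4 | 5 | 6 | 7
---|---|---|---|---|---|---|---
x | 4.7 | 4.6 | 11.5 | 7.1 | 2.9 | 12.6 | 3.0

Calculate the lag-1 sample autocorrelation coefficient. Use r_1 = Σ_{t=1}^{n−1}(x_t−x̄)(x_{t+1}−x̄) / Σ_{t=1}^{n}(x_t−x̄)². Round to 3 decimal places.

Mean x̄ = (4.7 + 4.6 + 11.5 + 7.1 + 2.9 + 12.6 + 3.0)/7 = 6.6286
Σ(x_t−x̄)(x_{t+1}−x̄) = (3.9122) + (-9.8820) + (2.2965) + (-1.7578) + (-22.2649) + (-21.6678) = -49.3637
Denominator Σ(x_t−x̄)² = 94.5143
r_1 = -49.3637 / 94.5143 = -0.522

-0.522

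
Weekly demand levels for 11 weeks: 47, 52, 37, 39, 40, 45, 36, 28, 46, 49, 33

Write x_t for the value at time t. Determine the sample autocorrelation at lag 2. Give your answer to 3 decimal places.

Mean x̄ = (47 + 52 + 37 + 39 + 40 + 45 + 36 + 28 + 46 + 49 + 33)/11 = 41.0909
Numerator Σ_{t=1}^{9}(x_t−x̄)(x_{t+2}−x̄) = -264.5620
Denominator Σ(x_t−x̄)² = 540.9091
r_2 = -264.5620 / 540.9091 = -0.489

-0.489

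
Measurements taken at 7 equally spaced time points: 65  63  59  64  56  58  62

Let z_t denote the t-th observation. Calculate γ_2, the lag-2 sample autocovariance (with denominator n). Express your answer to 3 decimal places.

Mean z̄ = (65 + 63 + 59 + 64 + 56 + 58 + 62)/7 = 61.0000
Deviations: 4.0000, 2.0000, -2.0000, 3.0000, -5.0000, -3.0000, 1.0000
Σ_{t=1}^{5}(z_t−z̄)(z_{t+2}−z̄) = -6.0000
γ_2 = -6.0000 / 7 = -0.857

-0.857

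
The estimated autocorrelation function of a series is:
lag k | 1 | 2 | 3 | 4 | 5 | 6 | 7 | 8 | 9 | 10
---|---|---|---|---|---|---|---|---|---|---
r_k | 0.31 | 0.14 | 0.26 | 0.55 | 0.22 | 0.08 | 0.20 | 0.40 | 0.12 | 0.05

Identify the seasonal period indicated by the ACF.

4

The largest autocorrelation is r_4 = 0.55, with a weaker echo at lag 8 (0.40); the remaining lags stay at or below 0.31. The elevated value at lag 1 (0.31), dropping to 0.14 at lag 2, reflects decaying short-term dependence rather than seasonality.
The dominant spike at lag 4 indicates a seasonal period of 4.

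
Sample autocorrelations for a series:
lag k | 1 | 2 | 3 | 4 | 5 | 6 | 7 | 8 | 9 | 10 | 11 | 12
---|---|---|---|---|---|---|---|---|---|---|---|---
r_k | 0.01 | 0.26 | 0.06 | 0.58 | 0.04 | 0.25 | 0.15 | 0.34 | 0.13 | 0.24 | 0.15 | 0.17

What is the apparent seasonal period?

4

The largest autocorrelation is r_4 = 0.58, with a weaker echo at lag 8 (0.34); the remaining lags stay at or below 0.26.
The dominant spike at lag 4 indicates a seasonal period of 4.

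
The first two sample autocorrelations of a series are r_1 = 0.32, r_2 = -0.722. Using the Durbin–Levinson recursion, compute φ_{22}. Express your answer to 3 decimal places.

-0.918

φ_{22} = (r_2 − r_1²) / (1 − r_1²)
r_1² = (0.32)² = 0.1024
Numerator = -0.722 − 0.1024 = -0.8244; denominator = 1 − 0.1024 = 0.8976
φ_{22} = -0.8244 / 0.8976 = -0.918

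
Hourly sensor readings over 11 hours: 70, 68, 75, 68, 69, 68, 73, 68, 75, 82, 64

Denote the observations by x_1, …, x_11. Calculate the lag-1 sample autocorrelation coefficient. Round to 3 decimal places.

-0.265

Mean x̄ = (70 + 68 + 75 + 68 + 69 + 68 + 73 + 68 + 75 + 82 + 64)/11 = 70.9091
Numerator Σ_{t=1}^{10}(x_t−x̄)(x_{t+1}−x̄) = -65.3719
Denominator Σ(x_t−x̄)² = 246.9091
r_1 = -65.3719 / 246.9091 = -0.265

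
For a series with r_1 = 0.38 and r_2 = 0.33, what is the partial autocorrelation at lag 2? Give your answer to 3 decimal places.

0.217

φ_{22} = (r_2 − r_1²) / (1 − r_1²)
r_1² = (0.38)² = 0.1444
Numerator = 0.33 − 0.1444 = 0.1856; denominator = 1 − 0.1444 = 0.8556
φ_{22} = 0.1856 / 0.8556 = 0.217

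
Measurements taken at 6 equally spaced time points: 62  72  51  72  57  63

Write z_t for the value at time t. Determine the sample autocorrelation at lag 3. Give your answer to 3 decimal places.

Mean z̄ = (62 + 72 + 51 + 72 + 57 + 63)/6 = 62.8333
Deviations from mean: -0.8333, 9.1667, -11.8333, 9.1667, -5.8333, 0.1667
Σ(z_t−z̄)(z_{t+3}−z̄) = (-7.6389) + (-53.4722) + (-1.9722) = -63.0833
Denominator Σ(z_t−z̄)² = 342.8333
r_3 = -63.0833 / 342.8333 = -0.184

-0.184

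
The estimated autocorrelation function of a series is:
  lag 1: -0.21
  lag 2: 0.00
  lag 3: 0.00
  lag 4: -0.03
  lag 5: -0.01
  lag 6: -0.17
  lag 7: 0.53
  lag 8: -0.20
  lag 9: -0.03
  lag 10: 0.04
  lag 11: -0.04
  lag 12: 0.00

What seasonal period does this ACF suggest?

7

The largest autocorrelation is r_7 = 0.53; the remaining lags stay at or below 0.04.
The dominant spike at lag 7 indicates a seasonal period of 7.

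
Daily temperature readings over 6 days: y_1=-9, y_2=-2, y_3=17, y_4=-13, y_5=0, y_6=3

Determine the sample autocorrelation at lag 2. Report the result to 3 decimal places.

Mean ȳ = (-9 − 2 + 17 − 13 + 0 + 3)/6 = -0.6667
Σ(y_t−ȳ)(y_{t+2}−ȳ) = (-147.2222) + (16.4444) + (11.7778) + (-45.2222) = -164.2222
Denominator Σ(y_t−ȳ)² = 549.3333
r_2 = -164.2222 / 549.3333 = -0.299

-0.299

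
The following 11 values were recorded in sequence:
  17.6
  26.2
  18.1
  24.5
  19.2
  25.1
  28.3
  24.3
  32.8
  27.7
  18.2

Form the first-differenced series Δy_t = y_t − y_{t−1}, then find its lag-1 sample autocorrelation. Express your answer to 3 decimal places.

-0.458

First differences Δy: 8.6, -8.1, 6.4, -5.3, 5.9, 3.2, -4.0, 8.5, -5.1, -9.5
Mean of differences = 0.0600
Numerator Σ(Δy_t−Δȳ)(Δy_{t+1}−Δȳ) = -209.6036
Denominator Σ(Δy_t−Δȳ)² = 458.1440
r_1(Δy) = -209.6036 / 458.1440 = -0.458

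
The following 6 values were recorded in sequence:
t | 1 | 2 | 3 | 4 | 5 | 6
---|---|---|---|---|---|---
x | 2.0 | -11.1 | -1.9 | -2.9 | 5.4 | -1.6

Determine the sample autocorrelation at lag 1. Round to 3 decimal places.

-0.262

Mean x̄ = (2.0 − 11.1 − 1.9 − 2.9 + 5.4 − 1.6)/6 = -1.6833
Deviations from mean: 3.6833, -9.4167, -0.2167, -1.2167, 7.0833, 0.0833
Numerator Σ_{t=1}^{5}(x_t−x̄)(x_{t+1}−x̄) = -40.4086
Denominator Σ(x_t−x̄)² = 153.9483
r_1 = -40.4086 / 153.9483 = -0.262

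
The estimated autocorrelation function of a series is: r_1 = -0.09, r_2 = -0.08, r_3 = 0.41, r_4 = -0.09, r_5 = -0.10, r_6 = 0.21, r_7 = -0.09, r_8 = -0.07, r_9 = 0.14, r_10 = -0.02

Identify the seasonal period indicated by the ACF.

3

The largest autocorrelation is r_3 = 0.41, with a weaker echo at lag 6 (0.21); the remaining lags stay at or below 0.14.
The dominant spike at lag 3 indicates a seasonal period of 3.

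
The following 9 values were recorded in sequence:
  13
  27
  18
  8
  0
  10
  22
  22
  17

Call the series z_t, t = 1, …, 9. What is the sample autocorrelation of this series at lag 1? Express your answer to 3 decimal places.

Mean z̄ = (13 + 27 + 18 + 8 + 0 + 10 + 22 + 22 + 17)/9 = 15.2222
Numerator Σ_{t=1}^{8}(z_t−z̄)(z_{t+1}−z̄) = 198.5062
Denominator Σ(z_t−z̄)² = 557.5556
r_1 = 198.5062 / 557.5556 = 0.356

0.356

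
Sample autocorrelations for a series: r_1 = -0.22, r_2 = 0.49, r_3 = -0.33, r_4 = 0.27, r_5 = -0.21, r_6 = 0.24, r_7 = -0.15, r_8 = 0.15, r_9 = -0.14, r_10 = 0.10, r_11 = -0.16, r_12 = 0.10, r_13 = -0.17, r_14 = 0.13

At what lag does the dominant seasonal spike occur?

The largest autocorrelation is r_2 = 0.49, with weaker echoes at lags 4 (0.27), 6 (0.24) and 8 (0.15); the remaining lags stay at or below 0.13.
The dominant spike at lag 2 indicates a seasonal period of 2.

2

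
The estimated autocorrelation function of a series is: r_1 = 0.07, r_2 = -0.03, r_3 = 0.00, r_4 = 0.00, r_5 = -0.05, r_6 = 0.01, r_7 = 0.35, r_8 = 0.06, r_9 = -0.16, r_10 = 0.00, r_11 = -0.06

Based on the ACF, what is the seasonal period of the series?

7

The largest autocorrelation is r_7 = 0.35; the remaining lags stay at or below 0.07.
The dominant spike at lag 7 indicates a seasonal period of 7.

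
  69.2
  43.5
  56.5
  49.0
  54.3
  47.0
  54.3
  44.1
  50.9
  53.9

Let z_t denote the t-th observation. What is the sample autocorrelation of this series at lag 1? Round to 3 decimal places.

-0.471

Mean z̄ = (69.2 + 43.5 + 56.5 + 49.0 + 54.3 + 47.0 + 54.3 + 44.1 + 50.9 + 53.9)/10 = 52.2700
Numerator Σ_{t=1}^{9}(z_t−z̄)(z_{t+1}−z̄) = -235.0649
Denominator Σ(z_t−z̄)² = 499.4210
r_1 = -235.0649 / 499.4210 = -0.471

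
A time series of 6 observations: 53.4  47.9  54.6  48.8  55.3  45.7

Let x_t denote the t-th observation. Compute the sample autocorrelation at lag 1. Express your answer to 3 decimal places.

-0.735

Mean x̄ = (53.4 + 47.9 + 54.6 + 48.8 + 55.3 + 45.7)/6 = 50.9500
Deviations from mean: 2.4500, -3.0500, 3.6500, -2.1500, 4.3500, -5.2500
Σ(x_t−x̄)(x_{t+1}−x̄) = (-7.4725) + (-11.1325) + (-7.8475) + (-9.3525) + (-22.8375) = -58.6425
Denominator Σ(x_t−x̄)² = 79.7350
r_1 = -58.6425 / 79.7350 = -0.735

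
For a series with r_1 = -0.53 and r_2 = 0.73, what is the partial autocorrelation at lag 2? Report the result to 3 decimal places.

φ_{22} = (r_2 − r_1²) / (1 − r_1²)
r_1² = (-0.53)² = 0.2809
Numerator = 0.73 − 0.2809 = 0.4491; denominator = 1 − 0.2809 = 0.7191
φ_{22} = 0.4491 / 0.7191 = 0.625

0.625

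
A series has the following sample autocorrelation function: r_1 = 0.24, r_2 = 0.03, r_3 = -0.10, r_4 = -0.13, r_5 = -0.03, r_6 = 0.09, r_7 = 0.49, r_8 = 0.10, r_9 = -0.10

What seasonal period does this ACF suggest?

The largest autocorrelation is r_7 = 0.49; the remaining lags stay at or below 0.24. The elevated value at lag 1 (0.24), dropping to 0.03 at lag 2, reflects decaying short-term dependence rather than seasonality.
The dominant spike at lag 7 indicates a seasonal period of 7.

7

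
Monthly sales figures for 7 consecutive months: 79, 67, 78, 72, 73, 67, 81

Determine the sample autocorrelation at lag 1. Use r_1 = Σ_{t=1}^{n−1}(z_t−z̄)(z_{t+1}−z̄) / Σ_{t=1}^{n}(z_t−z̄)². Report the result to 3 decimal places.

-0.585

Mean z̄ = (79 + 67 + 78 + 72 + 73 + 67 + 81)/7 = 73.8571
Deviations from mean: 5.1429, -6.8571, 4.1429, -1.8571, -0.8571, -6.8571, 7.1429
Numerator Σ_{t=1}^{6}(z_t−z̄)(z_{t+1}−z̄) = -112.8776
Denominator Σ(z_t−z̄)² = 192.8571
r_1 = -112.8776 / 192.8571 = -0.585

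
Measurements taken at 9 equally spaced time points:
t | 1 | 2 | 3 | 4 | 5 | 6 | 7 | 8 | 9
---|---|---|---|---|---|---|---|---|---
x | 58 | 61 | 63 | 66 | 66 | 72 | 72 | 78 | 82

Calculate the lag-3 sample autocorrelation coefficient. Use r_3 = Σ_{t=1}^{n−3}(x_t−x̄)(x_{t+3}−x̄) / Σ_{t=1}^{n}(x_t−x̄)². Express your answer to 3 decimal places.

Mean x̄ = (58 + 61 + 63 + 66 + 66 + 72 + 72 + 78 + 82)/9 = 68.6667
Numerator Σ_{t=1}^{6}(x_t−x̄)(x_{t+3}−x̄) = 40.6667
Denominator Σ(x_t−x̄)² = 506.0000
r_3 = 40.6667 / 506.0000 = 0.080

0.080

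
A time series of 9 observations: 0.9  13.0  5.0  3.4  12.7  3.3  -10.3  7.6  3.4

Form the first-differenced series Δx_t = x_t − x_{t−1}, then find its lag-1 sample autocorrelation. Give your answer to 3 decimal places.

-0.413

First differences Δx: 12.1, -8.0, -1.6, 9.3, -9.4, -13.6, 17.9, -4.2
Mean of differences = 0.3125
Numerator Σ(Δx_t−Δx̄)(Δx_{t+1}−Δx̄) = -375.4902
Denominator Σ(Δx_t−Δx̄)² = 910.0488
r_1(Δx) = -375.4902 / 910.0488 = -0.413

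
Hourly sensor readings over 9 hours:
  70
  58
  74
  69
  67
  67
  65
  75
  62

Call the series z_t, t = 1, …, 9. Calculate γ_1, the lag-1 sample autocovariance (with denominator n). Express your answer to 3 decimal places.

-14.985

Mean z̄ = (70 + 58 + 74 + 69 + 67 + 67 + 65 + 75 + 62)/9 = 67.4444
Σ_{t=1}^{8}(z_t−z̄)(z_{t+1}−z̄) = -134.8642
γ_1 = -134.8642 / 9 = -14.985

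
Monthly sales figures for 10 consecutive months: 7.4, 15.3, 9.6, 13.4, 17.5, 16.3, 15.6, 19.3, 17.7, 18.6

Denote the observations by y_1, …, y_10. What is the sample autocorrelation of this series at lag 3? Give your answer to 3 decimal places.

Mean ȳ = (7.4 + 15.3 + 9.6 + 13.4 + 17.5 + 16.3 + 15.6 + 19.3 + 17.7 + 18.6)/10 = 15.0700
Σ(y_t−ȳ)(y_{t+3}−ȳ) = (12.8089) + (0.5589) + (-6.7281) + (-0.8851) + (10.2789) + (3.2349) + (1.8709) = 21.1393
Denominator Σ(y_t−ȳ)² = 136.5610
r_3 = 21.1393 / 136.5610 = 0.155

0.155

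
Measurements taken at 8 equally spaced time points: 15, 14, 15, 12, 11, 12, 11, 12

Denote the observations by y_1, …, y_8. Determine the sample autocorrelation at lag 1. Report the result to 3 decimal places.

Mean ȳ = (15 + 14 + 15 + 12 + 11 + 12 + 11 + 12)/8 = 12.7500
Deviations from mean: 2.2500, 1.2500, 2.2500, -0.7500, -1.7500, -0.7500, -1.7500, -0.7500
Σ(y_t−ȳ)(y_{t+1}−ȳ) = (2.8125) + (2.8125) + (-1.6875) + (1.3125) + (1.3125) + (1.3125) + (1.3125) = 9.1875
Denominator Σ(y_t−ȳ)² = 19.5000
r_1 = 9.1875 / 19.5000 = 0.471

0.471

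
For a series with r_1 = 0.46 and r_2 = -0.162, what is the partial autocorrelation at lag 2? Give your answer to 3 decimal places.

φ_{22} = (r_2 − r_1²) / (1 − r_1²)
r_1² = (0.46)² = 0.2116
Numerator = -0.162 − 0.2116 = -0.3736; denominator = 1 − 0.2116 = 0.7884
φ_{22} = -0.3736 / 0.7884 = -0.474

-0.474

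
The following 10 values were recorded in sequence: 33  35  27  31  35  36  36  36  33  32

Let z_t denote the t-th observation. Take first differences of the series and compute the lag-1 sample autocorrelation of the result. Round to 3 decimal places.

-0.228

First differences Δz: 2, -8, 4, 4, 1, 0, 0, -3, -1
Mean of differences = -0.1111
Numerator Σ(Δz_t−Δz̄)(Δz_{t+1}−Δz̄) = -25.2346
Denominator Σ(Δz_t−Δz̄)² = 110.8889
r_1(Δz) = -25.2346 / 110.8889 = -0.228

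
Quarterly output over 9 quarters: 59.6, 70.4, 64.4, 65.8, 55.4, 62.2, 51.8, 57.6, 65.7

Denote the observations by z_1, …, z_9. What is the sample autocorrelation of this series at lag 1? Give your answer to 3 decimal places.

0.019

Mean z̄ = (59.6 + 70.4 + 64.4 + 65.8 + 55.4 + 62.2 + 51.8 + 57.6 + 65.7)/9 = 61.4333
Numerator Σ_{t=1}^{8}(z_t−z̄)(z_{t+1}−z̄) = 5.3322
Denominator Σ(z_t−z̄)² = 274.3200
r_1 = 5.3322 / 274.3200 = 0.019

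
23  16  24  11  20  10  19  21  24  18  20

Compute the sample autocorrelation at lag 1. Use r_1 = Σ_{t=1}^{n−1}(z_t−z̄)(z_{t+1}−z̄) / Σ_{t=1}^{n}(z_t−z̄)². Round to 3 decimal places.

-0.364

Mean z̄ = (23 + 16 + 24 + 11 + 20 + 10 + 19 + 21 + 24 + 18 + 20)/11 = 18.7273
Numerator Σ_{t=1}^{10}(z_t−z̄)(z_{t+1}−z̄) = -82.2562
Denominator Σ(z_t−z̄)² = 226.1818
r_1 = -82.2562 / 226.1818 = -0.364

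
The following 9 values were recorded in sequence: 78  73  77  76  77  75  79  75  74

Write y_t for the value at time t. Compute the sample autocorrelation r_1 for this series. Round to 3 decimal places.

Mean ȳ = (78 + 73 + 77 + 76 + 77 + 75 + 79 + 75 + 74)/9 = 76.0000
Numerator Σ_{t=1}^{8}(y_t−ȳ)(y_{t+1}−ȳ) = -14.0000
Denominator Σ(y_t−ȳ)² = 30.0000
r_1 = -14.0000 / 30.0000 = -0.467

-0.467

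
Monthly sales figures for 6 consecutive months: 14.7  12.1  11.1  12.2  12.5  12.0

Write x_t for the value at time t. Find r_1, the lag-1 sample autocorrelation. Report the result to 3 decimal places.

Mean x̄ = (14.7 + 12.1 + 11.1 + 12.2 + 12.5 + 12.0)/6 = 12.4333
Deviations from mean: 2.2667, -0.3333, -1.3333, -0.2333, 0.0667, -0.4333
Numerator Σ_{t=1}^{5}(x_t−x̄)(x_{t+1}−x̄) = -0.0444
Denominator Σ(x_t−x̄)² = 7.2733
r_1 = -0.0444 / 7.2733 = -0.006

-0.006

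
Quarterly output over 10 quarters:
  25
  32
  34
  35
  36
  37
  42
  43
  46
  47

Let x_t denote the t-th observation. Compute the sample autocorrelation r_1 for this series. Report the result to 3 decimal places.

Mean x̄ = (25 + 32 + 34 + 35 + 36 + 37 + 42 + 43 + 46 + 47)/10 = 37.7000
Numerator Σ_{t=1}^{9}(x_t−x̄)(x_{t+1}−x̄) = 250.2100
Denominator Σ(x_t−x̄)² = 420.1000
r_1 = 250.2100 / 420.1000 = 0.596

0.596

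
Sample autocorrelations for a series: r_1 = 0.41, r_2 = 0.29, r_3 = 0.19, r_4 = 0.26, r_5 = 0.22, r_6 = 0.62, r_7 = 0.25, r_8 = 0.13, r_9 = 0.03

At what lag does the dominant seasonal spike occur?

6

The largest autocorrelation is r_6 = 0.62; the remaining lags stay at or below 0.41. The elevated value at lag 1 (0.41), dropping to 0.29 at lag 2, reflects decaying short-term dependence rather than seasonality.
The dominant spike at lag 6 indicates a seasonal period of 6.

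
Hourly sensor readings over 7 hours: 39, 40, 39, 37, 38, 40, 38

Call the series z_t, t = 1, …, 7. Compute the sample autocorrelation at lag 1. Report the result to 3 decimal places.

-0.049

Mean z̄ = (39 + 40 + 39 + 37 + 38 + 40 + 38)/7 = 38.7143
Deviations from mean: 0.2857, 1.2857, 0.2857, -1.7143, -0.7143, 1.2857, -0.7143
Σ(z_t−z̄)(z_{t+1}−z̄) = (0.3673) + (0.3673) + (-0.4898) + (1.2245) + (-0.9184) + (-0.9184) = -0.3673
Denominator Σ(z_t−z̄)² = 7.4286
r_1 = -0.3673 / 7.4286 = -0.049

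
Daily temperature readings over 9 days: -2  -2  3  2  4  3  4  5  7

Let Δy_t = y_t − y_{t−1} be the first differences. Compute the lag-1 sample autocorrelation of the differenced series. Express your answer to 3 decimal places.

First differences Δy: 0, 5, -1, 2, -1, 1, 1, 2
Mean of differences = 1.1250
Numerator Σ(Δy_t−Δȳ)(Δy_{t+1}−Δȳ) = -16.1406
Denominator Σ(Δy_t−Δȳ)² = 26.8750
r_1(Δy) = -16.1406 / 26.8750 = -0.601

-0.601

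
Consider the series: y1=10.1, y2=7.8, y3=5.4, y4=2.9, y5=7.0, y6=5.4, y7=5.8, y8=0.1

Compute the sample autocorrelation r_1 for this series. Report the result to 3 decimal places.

0.075

Mean ȳ = (10.1 + 7.8 + 5.4 + 2.9 + 7.0 + 5.4 + 5.8 + 0.1)/8 = 5.5625
Deviations from mean: 4.5375, 2.2375, -0.1625, -2.6625, 1.4375, -0.1625, 0.2375, -5.4625
Numerator Σ_{t=1}^{7}(y_t−ȳ)(y_{t+1}−ȳ) = 4.8248
Denominator Σ(y_t−ȳ)² = 64.6988
r_1 = 4.8248 / 64.6988 = 0.075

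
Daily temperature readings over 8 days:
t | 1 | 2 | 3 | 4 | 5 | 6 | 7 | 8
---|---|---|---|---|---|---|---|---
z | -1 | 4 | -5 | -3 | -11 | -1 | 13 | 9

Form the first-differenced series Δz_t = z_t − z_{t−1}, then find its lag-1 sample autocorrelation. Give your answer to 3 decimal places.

-0.191

First differences Δz: 5, -9, 2, -8, 10, 14, -4
Mean of differences = 1.4286
Numerator Σ(Δz_t−Δz̄)(Δz_{t+1}−Δz̄) = -89.8980
Denominator Σ(Δz_t−Δz̄)² = 471.7143
r_1(Δz) = -89.8980 / 471.7143 = -0.191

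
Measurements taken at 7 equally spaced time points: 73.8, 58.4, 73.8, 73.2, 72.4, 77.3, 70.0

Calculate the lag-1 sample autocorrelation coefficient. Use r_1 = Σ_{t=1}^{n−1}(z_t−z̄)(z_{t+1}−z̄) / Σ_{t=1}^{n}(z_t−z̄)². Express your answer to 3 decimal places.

Mean z̄ = (73.8 + 58.4 + 73.8 + 73.2 + 72.4 + 77.3 + 70.0)/7 = 71.2714
Deviations from mean: 2.5286, -12.8714, 2.5286, 1.9286, 1.1286, 6.0286, -1.2714
Σ(z_t−z̄)(z_{t+1}−z̄) = (-32.5463) + (-32.5463) + (4.8765) + (2.1765) + (6.8037) + (-7.6649) = -58.9008
Denominator Σ(z_t−z̄)² = 221.4143
r_1 = -58.9008 / 221.4143 = -0.266

-0.266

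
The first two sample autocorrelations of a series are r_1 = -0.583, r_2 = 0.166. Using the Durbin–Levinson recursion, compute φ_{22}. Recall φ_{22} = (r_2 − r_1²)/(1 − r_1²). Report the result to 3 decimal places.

φ_{22} = (r_2 − r_1²) / (1 − r_1²)
r_1² = (-0.583)² = 0.339889
Numerator = 0.166 − 0.3399 = -0.1739; denominator = 1 − 0.3399 = 0.6601
φ_{22} = -0.1739 / 0.6601 = -0.263

-0.263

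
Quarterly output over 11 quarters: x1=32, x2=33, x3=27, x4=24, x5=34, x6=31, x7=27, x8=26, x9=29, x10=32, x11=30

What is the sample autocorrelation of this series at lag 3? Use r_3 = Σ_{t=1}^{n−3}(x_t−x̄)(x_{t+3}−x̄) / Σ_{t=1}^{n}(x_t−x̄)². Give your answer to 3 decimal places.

-0.119

Mean x̄ = (32 + 33 + 27 + 24 + 34 + 31 + 27 + 26 + 29 + 32 + 30)/11 = 29.5455
Numerator Σ_{t=1}^{8}(x_t−x̄)(x_{t+3}−x̄) = -12.2562
Denominator Σ(x_t−x̄)² = 102.7273
r_3 = -12.2562 / 102.7273 = -0.119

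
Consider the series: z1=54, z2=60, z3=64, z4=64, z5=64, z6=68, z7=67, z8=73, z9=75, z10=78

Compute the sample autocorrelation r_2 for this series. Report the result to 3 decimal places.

Mean z̄ = (54 + 60 + 64 + 64 + 64 + 68 + 67 + 73 + 75 + 78)/10 = 66.7000
Numerator Σ_{t=1}^{8}(z_t−z̄)(z_{t+2}−z̄) = 137.2200
Denominator Σ(z_t−z̄)² = 466.1000
r_2 = 137.2200 / 466.1000 = 0.294

0.294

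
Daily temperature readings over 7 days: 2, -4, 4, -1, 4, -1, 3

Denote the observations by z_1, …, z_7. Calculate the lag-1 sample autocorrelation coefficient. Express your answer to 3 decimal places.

Mean z̄ = (2 − 4 + 4 − 1 + 4 − 1 + 3)/7 = 1.0000
Deviations from mean: 1.0000, -5.0000, 3.0000, -2.0000, 3.0000, -2.0000, 2.0000
Σ(z_t−z̄)(z_{t+1}−z̄) = (-5.0000) + (-15.0000) + (-6.0000) + (-6.0000) + (-6.0000) + (-4.0000) = -42.0000
Denominator Σ(z_t−z̄)² = 56.0000
r_1 = -42.0000 / 56.0000 = -0.750

-0.750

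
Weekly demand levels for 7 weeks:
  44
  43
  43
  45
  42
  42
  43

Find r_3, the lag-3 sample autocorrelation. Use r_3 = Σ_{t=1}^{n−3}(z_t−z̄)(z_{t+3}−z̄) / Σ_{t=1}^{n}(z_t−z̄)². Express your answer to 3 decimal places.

Mean z̄ = (44 + 43 + 43 + 45 + 42 + 42 + 43)/7 = 43.1429
Deviations from mean: 0.8571, -0.1429, -0.1429, 1.8571, -1.1429, -1.1429, -0.1429
Σ(z_t−z̄)(z_{t+3}−z̄) = (1.5918) + (0.1633) + (0.1633) + (-0.2653) = 1.6531
Denominator Σ(z_t−z̄)² = 6.8571
r_3 = 1.6531 / 6.8571 = 0.241

0.241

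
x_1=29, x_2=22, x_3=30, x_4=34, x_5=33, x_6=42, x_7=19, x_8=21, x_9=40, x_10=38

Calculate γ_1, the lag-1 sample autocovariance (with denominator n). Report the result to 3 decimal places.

1.156

Mean x̄ = (29 + 22 + 30 + 34 + 33 + 42 + 19 + 21 + 40 + 38)/10 = 30.8000
Σ_{t=1}^{9}(x_t−x̄)(x_{t+1}−x̄) = 11.5600
γ_1 = 11.5600 / 10 = 1.156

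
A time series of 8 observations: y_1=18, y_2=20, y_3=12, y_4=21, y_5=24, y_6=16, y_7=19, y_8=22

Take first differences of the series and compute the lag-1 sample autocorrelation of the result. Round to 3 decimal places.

First differences Δy: 2, -8, 9, 3, -8, 3, 3
Mean of differences = 0.5714
Numerator Σ(Δy_t−Δȳ)(Δy_{t+1}−Δȳ) = -99.7551
Denominator Σ(Δy_t−Δȳ)² = 237.7143
r_1(Δy) = -99.7551 / 237.7143 = -0.420

-0.420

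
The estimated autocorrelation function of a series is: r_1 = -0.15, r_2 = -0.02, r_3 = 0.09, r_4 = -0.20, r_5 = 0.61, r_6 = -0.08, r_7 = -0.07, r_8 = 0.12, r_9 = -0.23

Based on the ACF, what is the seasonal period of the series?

5

The largest autocorrelation is r_5 = 0.61; the remaining lags stay at or below 0.12.
The dominant spike at lag 5 indicates a seasonal period of 5.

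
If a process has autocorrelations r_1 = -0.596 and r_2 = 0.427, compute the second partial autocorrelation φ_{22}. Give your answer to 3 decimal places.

φ_{22} = (r_2 − r_1²) / (1 − r_1²)
r_1² = (-0.596)² = 0.355216
Numerator = 0.427 − 0.3552 = 0.0718; denominator = 1 − 0.3552 = 0.6448
φ_{22} = 0.0718 / 0.6448 = 0.111

0.111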